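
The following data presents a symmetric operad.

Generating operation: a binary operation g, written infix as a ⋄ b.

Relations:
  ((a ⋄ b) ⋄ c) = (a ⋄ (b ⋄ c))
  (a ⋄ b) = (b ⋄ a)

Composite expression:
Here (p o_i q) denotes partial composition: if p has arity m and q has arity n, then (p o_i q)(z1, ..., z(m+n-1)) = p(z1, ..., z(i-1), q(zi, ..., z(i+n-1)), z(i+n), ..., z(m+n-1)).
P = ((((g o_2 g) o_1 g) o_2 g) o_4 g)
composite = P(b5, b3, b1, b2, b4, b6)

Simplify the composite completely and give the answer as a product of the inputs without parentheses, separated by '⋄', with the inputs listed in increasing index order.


b1 ⋄ b2 ⋄ b3 ⋄ b4 ⋄ b5 ⋄ b6

Any arrangement under g is one operation, so sort the b-inputs.
(b3 ⋄ b1) reduces to b3 ⋄ b1
(b5 ⋄ (b3 ⋄ b1)) reduces to b5 ⋄ b3 ⋄ b1
(b2 ⋄ b4) reduces to b2 ⋄ b4
((b2 ⋄ b4) ⋄ b6) reduces to b2 ⋄ b4 ⋄ b6
((b5 ⋄ (b3 ⋄ b1)) ⋄ ((b2 ⋄ b4) ⋄ b6)) reduces to b5 ⋄ b3 ⋄ b1 ⋄ b2 ⋄ b4 ⋄ b6
the factors in increasing index order: b1 ⋄ b2 ⋄ b3 ⋄ b4 ⋄ b5 ⋄ b6


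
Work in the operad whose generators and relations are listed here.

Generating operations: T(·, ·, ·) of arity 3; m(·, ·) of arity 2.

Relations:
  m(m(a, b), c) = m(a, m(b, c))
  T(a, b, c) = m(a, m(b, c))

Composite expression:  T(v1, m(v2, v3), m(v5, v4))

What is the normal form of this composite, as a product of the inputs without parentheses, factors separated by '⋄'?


Under associativity of T, the answer is the v's in reading order.
m(v2, v3) reduces to v2 ⋄ v3
m(v5, v4) reduces to v5 ⋄ v4
T(v1, m(v2, v3), m(v5, v4)) reduces to v1 ⋄ v2 ⋄ v3 ⋄ v5 ⋄ v4

v1 ⋄ v2 ⋄ v3 ⋄ v5 ⋄ v4


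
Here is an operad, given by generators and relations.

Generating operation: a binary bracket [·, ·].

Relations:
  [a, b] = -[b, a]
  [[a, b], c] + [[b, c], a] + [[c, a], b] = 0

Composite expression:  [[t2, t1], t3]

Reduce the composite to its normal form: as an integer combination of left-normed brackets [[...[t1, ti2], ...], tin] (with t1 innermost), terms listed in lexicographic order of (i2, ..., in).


Expand each bracket as ab - ba; the t1-initial words give the coefficients.
Composite bracket: [[t2, t1], t3]
Under [a, b] = ab - ba we get 4 signed associative words (2^2 = 4).
Collect the words opening with t1:
  from t1t2t3, sign -1: term -[[t1, t2], t3]

-[[t1, t2], t3]


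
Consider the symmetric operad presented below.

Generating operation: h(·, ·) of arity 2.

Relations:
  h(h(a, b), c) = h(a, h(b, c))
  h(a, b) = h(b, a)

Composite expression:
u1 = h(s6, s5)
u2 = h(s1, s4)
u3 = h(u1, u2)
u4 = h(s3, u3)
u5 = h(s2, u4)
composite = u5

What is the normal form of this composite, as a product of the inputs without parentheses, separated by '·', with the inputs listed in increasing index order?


Any arrangement under h is one operation, so sort the s-inputs.
h(s6, s5) linearizes to s6 · s5
h(s1, s4) linearizes to s1 · s4
h(h(s6, s5), h(s1, s4)) linearizes to s6 · s5 · s1 · s4
h(s3, h(h(s6, s5), h(s1, s4))) linearizes to s3 · s6 · s5 · s1 · s4
h(s2, h(s3, h(h(s6, s5), h(s1, s4)))) linearizes to s2 · s3 · s6 · s5 · s1 · s4
reordering the factors by index: s1 · s2 · s3 · s4 · s5 · s6

s1 · s2 · s3 · s4 · s5 · s6


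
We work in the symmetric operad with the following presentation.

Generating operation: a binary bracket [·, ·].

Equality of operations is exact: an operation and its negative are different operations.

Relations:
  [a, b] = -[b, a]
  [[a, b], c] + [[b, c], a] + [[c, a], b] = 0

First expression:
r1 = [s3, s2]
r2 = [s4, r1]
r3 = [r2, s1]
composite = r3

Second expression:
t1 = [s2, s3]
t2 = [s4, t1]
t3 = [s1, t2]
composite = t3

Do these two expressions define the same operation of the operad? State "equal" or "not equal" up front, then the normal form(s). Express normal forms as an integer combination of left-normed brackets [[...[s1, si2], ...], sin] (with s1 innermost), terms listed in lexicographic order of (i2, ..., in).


equal — both sides give -[[[s1, s2], s3], s4] + [[[s1, s3], s2], s4] + [[[s1, s4], s2], s3] - [[[s1, s4], s3], s2]

The first composite normalizes to -[[[s1, s2], s3], s4] + [[[s1, s3], s2], s4] + [[[s1, s4], s2], s3] - [[[s1, s4], s3], s2]
The second composite normalizes to -[[[s1, s2], s3], s4] + [[[s1, s3], s2], s4] + [[[s1, s4], s2], s3] - [[[s1, s4], s3], s2]
The normal forms match — equal.


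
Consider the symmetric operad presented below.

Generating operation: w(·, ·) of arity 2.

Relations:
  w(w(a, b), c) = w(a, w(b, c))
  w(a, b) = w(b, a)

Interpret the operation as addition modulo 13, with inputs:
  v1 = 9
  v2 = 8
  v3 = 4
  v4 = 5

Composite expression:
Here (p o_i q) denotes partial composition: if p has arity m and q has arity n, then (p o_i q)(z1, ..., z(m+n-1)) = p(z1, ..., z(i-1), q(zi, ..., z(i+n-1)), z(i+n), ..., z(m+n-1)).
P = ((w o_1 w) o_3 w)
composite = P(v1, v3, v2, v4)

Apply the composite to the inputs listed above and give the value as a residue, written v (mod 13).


0 (mod 13)

w(v1, v3) = 0
w(v2, v4) = 0
w(w(v1, v3), w(v2, v4)) = 0


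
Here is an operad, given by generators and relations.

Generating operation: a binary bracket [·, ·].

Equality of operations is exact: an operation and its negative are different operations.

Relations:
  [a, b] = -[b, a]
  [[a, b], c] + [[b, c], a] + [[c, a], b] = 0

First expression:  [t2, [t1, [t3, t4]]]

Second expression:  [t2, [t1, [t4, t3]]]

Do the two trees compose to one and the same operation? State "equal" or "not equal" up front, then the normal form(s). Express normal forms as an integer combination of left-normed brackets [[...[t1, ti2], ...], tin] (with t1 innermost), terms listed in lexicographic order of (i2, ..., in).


not equal — first -[[[t1, t3], t4], t2] + [[[t1, t4], t3], t2], second [[[t1, t3], t4], t2] - [[[t1, t4], t3], t2]

The first composite normalizes to -[[[t1, t3], t4], t2] + [[[t1, t4], t3], t2]
The second composite normalizes to [[[t1, t3], t4], t2] - [[[t1, t4], t3], t2]
Different reductions; not equal.


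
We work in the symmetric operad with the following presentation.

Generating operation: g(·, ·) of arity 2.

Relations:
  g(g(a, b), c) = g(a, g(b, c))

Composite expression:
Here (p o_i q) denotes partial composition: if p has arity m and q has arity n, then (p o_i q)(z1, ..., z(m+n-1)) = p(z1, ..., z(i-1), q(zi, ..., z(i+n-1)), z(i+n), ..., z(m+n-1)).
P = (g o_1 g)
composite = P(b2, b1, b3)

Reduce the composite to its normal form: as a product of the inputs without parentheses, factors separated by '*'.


b2 * b1 * b3


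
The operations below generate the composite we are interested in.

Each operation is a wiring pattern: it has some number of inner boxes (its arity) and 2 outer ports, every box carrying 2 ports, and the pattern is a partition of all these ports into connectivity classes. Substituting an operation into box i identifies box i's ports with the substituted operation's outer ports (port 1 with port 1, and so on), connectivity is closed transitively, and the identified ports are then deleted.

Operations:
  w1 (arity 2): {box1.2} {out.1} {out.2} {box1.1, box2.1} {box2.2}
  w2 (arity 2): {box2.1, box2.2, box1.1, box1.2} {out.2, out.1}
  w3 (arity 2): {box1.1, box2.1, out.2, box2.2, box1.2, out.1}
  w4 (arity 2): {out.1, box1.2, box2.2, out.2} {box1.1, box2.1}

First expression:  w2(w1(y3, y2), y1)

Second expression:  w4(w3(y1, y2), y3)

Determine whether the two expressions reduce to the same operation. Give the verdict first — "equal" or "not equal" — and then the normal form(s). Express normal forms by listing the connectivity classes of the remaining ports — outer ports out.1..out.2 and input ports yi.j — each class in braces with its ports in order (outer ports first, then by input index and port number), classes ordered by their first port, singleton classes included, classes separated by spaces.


not equal — first {out.1, out.2} {y1.1, y1.2} {y2.1, y3.1} {y2.2} {y3.2}, second {out.1, out.2, y1.1, y1.2, y2.1, y2.2, y3.1, y3.2}


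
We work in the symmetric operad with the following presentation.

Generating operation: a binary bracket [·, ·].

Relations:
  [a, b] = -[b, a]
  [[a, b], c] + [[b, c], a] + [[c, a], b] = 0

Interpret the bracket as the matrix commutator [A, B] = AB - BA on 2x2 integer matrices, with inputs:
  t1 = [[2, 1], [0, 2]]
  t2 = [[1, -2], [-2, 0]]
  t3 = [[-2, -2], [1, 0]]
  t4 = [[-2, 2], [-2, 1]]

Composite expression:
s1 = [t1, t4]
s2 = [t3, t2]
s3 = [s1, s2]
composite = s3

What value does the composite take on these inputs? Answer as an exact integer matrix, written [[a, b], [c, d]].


[[-9, -60], [-12, 9]]

[t1, t4] = [[-2, 3], [0, 2]]
[t3, t2] = [[6, 6], [-3, -6]]
[[t1, t4], [t3, t2]] = [[-9, -60], [-12, 9]]


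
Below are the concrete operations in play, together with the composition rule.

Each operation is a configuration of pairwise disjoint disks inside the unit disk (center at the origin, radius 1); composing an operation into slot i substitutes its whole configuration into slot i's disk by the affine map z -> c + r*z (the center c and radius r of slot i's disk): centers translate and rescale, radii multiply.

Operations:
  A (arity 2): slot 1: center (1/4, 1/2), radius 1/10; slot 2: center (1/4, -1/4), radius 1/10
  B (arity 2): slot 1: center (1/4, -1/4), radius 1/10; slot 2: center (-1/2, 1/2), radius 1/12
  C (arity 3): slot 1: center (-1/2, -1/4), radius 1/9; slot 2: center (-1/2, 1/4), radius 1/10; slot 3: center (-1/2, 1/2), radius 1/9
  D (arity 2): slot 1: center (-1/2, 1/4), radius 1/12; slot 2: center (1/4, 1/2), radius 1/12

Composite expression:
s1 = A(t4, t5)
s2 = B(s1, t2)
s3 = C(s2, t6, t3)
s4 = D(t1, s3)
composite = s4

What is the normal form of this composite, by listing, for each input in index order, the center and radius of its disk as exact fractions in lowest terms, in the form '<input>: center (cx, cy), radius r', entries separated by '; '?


Nesting under D composes maps z -> c + r*z down each t-path.
tracing t1 down its 1-map path: center (-1/2, 1/4), radius 1/12
tracing t4 down its 4-map path: center (911/4320, 1031/2160), radius 1/10800
tracing t5 down its 4-map path: center (911/4320, 2059/4320), radius 1/10800
tracing t2 down its 3-map path: center (11/54, 209/432), radius 1/1296
tracing t6 down its 2-map path: center (5/24, 25/48), radius 1/120
tracing t3 down its 2-map path: center (5/24, 13/24), radius 1/108

t1: center (-1/2, 1/4), radius 1/12; t2: center (11/54, 209/432), radius 1/1296; t3: center (5/24, 13/24), radius 1/108; t4: center (911/4320, 1031/2160), radius 1/10800; t5: center (911/4320, 2059/4320), radius 1/10800; t6: center (5/24, 25/48), radius 1/120


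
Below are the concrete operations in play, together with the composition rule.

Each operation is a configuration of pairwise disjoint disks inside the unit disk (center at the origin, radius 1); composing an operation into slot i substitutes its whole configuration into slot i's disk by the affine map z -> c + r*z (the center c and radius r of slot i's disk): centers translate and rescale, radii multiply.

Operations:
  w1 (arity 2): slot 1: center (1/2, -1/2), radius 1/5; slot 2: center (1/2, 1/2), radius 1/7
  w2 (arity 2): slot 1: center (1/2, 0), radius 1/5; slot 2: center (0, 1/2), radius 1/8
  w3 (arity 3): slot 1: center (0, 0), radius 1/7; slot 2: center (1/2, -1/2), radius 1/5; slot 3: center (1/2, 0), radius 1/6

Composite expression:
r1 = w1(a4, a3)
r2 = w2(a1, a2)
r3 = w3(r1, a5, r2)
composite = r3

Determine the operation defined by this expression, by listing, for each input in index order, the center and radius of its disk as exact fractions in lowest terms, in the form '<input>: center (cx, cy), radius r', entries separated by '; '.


a1: center (7/12, 0), radius 1/30; a2: center (1/2, 1/12), radius 1/48; a3: center (1/14, 1/14), radius 1/49; a4: center (1/14, -1/14), radius 1/35; a5: center (1/2, -1/2), radius 1/5


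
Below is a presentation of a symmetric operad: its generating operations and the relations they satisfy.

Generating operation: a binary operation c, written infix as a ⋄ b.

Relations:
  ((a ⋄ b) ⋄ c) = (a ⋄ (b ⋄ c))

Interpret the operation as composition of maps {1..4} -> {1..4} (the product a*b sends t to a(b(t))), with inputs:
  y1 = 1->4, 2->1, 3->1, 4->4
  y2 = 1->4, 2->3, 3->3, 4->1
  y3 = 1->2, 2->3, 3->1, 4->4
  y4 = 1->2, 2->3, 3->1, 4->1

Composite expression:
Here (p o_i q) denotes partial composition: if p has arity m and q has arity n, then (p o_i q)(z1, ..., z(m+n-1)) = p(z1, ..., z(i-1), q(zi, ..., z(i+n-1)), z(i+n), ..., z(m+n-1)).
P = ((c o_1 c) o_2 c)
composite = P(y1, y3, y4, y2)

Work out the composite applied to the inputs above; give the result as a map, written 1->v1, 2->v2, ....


1->1, 2->1, 3->1, 4->1

(y3 ⋄ y4) = 1->3, 2->1, 3->2, 4->2
(y1 ⋄ (y3 ⋄ y4)) = 1->1, 2->4, 3->1, 4->1
((y1 ⋄ (y3 ⋄ y4)) ⋄ y2) = 1->1, 2->1, 3->1, 4->1


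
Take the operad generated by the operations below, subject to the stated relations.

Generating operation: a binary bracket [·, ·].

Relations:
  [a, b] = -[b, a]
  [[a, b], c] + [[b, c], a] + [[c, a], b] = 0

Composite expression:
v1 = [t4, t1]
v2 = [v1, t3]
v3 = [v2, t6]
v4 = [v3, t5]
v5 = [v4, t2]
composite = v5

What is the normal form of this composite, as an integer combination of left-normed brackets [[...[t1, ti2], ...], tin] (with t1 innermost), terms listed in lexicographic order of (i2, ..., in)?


-[[[[[t1, t4], t3], t6], t5], t2]


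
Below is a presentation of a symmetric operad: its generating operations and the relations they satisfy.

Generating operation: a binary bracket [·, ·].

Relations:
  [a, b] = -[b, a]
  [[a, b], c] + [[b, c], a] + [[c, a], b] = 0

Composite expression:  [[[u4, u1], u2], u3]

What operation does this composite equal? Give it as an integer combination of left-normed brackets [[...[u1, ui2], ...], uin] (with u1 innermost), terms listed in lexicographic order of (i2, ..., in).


-[[[u1, u4], u2], u3]


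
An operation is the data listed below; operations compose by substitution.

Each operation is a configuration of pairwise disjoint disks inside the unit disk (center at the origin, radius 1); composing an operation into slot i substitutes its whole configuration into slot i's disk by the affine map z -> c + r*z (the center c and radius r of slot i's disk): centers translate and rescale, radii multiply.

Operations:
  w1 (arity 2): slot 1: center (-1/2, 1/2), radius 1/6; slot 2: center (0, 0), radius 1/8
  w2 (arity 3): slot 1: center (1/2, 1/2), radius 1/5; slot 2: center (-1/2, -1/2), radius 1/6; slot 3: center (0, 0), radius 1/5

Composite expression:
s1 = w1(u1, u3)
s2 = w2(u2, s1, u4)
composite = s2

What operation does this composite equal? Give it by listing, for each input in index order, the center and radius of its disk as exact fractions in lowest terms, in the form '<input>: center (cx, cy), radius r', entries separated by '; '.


Nesting under w2 composes maps z -> c + r*z down each u-path.
input u2: composing its 1 substitution step yields center (1/2, 1/2), radius 1/5
input u1: composing its 2 substitution steps yields center (-7/12, -5/12), radius 1/36
input u3: composing its 2 substitution steps yields center (-1/2, -1/2), radius 1/48
input u4: composing its 1 substitution step yields center (0, 0), radius 1/5

u1: center (-7/12, -5/12), radius 1/36; u2: center (1/2, 1/2), radius 1/5; u3: center (-1/2, -1/2), radius 1/48; u4: center (0, 0), radius 1/5


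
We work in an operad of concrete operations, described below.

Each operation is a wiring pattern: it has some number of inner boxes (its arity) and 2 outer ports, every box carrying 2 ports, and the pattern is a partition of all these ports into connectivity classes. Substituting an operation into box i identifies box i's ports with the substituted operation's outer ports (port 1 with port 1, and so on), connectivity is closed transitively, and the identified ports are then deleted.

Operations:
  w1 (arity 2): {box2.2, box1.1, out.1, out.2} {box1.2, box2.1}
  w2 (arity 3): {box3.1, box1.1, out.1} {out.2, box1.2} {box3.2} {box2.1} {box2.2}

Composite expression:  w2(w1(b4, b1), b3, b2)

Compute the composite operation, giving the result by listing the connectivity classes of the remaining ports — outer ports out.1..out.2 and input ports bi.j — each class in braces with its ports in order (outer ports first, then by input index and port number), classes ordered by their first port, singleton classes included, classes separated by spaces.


Substituting into w2 glues patterns; closure does the rest.
through w1, on inputs (b4, b1): {out.1, out.2, b1.2, b4.1} {b1.1, b4.2} (out.j = stage outer ports)
through w2, on inputs (b4, b1, b3, b2): {out.1, out.2, b1.2, b2.1, b4.1} {b1.1, b4.2} {b2.2} {b3.1} {b3.2} (out.j = stage outer ports)

{out.1, out.2, b1.2, b2.1, b4.1} {b1.1, b4.2} {b2.2} {b3.1} {b3.2}


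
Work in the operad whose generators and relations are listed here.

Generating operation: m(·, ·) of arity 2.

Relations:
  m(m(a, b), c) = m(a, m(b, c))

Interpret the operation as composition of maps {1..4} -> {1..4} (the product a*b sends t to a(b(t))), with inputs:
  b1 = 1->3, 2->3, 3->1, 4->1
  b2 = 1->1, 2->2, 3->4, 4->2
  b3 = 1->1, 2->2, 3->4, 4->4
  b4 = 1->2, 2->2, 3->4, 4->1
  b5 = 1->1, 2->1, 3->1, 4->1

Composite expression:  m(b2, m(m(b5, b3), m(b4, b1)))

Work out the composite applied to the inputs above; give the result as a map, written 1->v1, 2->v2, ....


1->1, 2->1, 3->1, 4->1

m(b5, b3) = 1->1, 2->1, 3->1, 4->1
m(b4, b1) = 1->4, 2->4, 3->2, 4->2
m(m(b5, b3), m(b4, b1)) = 1->1, 2->1, 3->1, 4->1
m(b2, m(m(b5, b3), m(b4, b1))) = 1->1, 2->1, 3->1, 4->1


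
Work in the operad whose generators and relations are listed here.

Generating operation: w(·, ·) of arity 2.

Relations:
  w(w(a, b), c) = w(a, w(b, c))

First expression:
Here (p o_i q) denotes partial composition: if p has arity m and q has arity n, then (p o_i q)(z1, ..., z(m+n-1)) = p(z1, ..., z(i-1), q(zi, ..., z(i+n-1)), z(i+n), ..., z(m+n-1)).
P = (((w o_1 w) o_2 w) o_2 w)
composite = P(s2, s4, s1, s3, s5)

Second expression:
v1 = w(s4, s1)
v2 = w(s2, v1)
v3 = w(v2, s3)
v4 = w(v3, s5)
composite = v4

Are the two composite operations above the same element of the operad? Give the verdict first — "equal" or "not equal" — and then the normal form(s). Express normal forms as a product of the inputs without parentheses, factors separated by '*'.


equal; the common form is s2 * s4 * s1 * s3 * s5

The first expression, normalized: s2 * s4 * s1 * s3 * s5
The second expression, normalized: s2 * s4 * s1 * s3 * s5
One common form — equal.


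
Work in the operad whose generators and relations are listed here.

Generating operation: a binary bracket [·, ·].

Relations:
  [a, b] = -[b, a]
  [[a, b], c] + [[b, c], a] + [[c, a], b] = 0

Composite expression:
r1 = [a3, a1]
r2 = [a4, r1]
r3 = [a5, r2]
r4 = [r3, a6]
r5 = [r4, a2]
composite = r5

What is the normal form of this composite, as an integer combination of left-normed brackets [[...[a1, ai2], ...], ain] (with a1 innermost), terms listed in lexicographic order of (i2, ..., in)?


-[[[[[a1, a3], a4], a5], a6], a2]

Skip Jacobi rewriting: expand, keep a1-initial words, read off terms.
Composite bracket: [[[a5, [a4, [a3, a1]]], a6], a2]
Applying ab - ba throughout gives 32 signed words (2^5 = 32).
Keep just the words that open with a1:
  sign of a1a3a4a5a6a2 is -1, so it contributes -[[[[[a1, a3], a4], a5], a6], a2]


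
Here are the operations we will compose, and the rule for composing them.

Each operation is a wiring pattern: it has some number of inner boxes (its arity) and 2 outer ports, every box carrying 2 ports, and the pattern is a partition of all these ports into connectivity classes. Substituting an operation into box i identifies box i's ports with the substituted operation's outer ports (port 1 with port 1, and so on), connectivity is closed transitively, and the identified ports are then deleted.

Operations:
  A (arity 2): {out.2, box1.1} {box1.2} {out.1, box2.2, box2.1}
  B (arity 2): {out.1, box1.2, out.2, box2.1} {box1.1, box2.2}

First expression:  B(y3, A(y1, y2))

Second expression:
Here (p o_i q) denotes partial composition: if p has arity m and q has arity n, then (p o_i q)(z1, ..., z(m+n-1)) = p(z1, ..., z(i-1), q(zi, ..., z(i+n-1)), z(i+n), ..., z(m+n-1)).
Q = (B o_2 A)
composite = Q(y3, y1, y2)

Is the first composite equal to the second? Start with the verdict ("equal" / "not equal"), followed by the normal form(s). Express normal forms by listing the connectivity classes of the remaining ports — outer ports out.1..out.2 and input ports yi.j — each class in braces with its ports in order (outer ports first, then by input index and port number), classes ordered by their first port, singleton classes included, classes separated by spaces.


Reducing the first expression gives {out.1, out.2, y2.1, y2.2, y3.2} {y1.1, y3.1} {y1.2}
Reducing the second expression gives {out.1, out.2, y2.1, y2.2, y3.2} {y1.1, y3.1} {y1.2}
One common form — equal.

equal — both sides give {out.1, out.2, y2.1, y2.2, y3.2} {y1.1, y3.1} {y1.2}


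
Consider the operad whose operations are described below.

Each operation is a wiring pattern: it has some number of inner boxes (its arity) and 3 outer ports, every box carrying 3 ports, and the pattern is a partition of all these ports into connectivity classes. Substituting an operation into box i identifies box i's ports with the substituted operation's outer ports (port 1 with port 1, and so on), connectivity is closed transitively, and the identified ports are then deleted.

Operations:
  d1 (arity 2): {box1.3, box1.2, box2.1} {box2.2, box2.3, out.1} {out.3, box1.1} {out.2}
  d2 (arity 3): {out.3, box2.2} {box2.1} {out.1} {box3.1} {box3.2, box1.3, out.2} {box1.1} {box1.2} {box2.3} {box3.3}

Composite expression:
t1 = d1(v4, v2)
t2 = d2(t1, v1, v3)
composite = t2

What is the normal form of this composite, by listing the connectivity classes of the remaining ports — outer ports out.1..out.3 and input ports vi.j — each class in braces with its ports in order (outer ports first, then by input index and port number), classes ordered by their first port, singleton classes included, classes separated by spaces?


After gluing at d2, chains via deleted ports link the v-ports.
composing d1 on (v4, v2), with out.j its own outer ports: {out.1, v2.2, v2.3} {out.2} {out.3, v4.1} {v2.1, v4.2, v4.3}
composing d2 on (v4, v2, v1, v3), with out.j its own outer ports: {out.1} {out.2, v3.2, v4.1} {out.3, v1.2} {v1.1} {v1.3} {v2.1, v4.2, v4.3} {v2.2, v2.3} {v3.1} {v3.3}

{out.1} {out.2, v3.2, v4.1} {out.3, v1.2} {v1.1} {v1.3} {v2.1, v4.2, v4.3} {v2.2, v2.3} {v3.1} {v3.3}


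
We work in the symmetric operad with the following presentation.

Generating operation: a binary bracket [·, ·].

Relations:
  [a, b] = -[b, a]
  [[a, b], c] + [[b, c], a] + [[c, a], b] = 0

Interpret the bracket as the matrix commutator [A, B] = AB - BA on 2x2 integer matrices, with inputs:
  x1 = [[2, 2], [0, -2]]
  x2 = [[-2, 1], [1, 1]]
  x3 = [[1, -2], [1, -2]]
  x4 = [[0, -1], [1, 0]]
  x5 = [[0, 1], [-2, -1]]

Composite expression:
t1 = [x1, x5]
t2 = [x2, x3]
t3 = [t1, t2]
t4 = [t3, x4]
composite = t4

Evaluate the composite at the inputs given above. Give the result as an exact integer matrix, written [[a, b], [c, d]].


[x1, x5] = [[-4, 2], [8, 4]]
[x2, x3] = [[3, 3], [6, -3]]
[[x1, x5], [x2, x3]] = [[-12, -36], [96, 12]]
[[[x1, x5], [x2, x3]], x4] = [[60, 24], [24, -60]]

[[60, 24], [24, -60]]


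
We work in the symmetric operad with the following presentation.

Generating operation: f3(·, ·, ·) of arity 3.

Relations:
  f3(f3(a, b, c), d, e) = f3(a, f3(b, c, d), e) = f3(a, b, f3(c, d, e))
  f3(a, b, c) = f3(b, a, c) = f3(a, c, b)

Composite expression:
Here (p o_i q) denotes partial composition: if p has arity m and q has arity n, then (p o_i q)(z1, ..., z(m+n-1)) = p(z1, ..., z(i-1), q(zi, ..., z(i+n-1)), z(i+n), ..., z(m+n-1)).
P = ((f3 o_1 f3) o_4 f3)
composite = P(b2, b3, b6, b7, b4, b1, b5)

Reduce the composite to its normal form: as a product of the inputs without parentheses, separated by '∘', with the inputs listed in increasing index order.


b1 ∘ b2 ∘ b3 ∘ b4 ∘ b5 ∘ b6 ∘ b7

Any arrangement under f3 is one operation, so sort the b-inputs.
f3(b2, b3, b6) linearizes to b2 ∘ b3 ∘ b6
f3(b7, b4, b1) linearizes to b7 ∘ b4 ∘ b1
f3(f3(b2, b3, b6), f3(b7, b4, b1), b5) linearizes to b2 ∘ b3 ∘ b6 ∘ b7 ∘ b4 ∘ b1 ∘ b5
putting the inputs in ascending order: b1 ∘ b2 ∘ b3 ∘ b4 ∘ b5 ∘ b6 ∘ b7


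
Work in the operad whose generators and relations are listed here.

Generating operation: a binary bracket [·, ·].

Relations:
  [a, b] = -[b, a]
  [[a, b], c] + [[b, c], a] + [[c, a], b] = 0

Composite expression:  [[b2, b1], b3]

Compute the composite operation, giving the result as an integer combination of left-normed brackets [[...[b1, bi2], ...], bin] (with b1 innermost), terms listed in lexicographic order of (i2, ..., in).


-[[b1, b2], b3]

Antisymmetry and Jacobi reduce to b1-anchored left-normed brackets.
Composite bracket: [[b2, b1], b3]
Expanding via [a, b] = ab - ba: 4 signed words (2^2 = 4).
The b1-initial words carry the normal form:
  sign of b1b2b3 is -1, so it contributes -[[b1, b2], b3]


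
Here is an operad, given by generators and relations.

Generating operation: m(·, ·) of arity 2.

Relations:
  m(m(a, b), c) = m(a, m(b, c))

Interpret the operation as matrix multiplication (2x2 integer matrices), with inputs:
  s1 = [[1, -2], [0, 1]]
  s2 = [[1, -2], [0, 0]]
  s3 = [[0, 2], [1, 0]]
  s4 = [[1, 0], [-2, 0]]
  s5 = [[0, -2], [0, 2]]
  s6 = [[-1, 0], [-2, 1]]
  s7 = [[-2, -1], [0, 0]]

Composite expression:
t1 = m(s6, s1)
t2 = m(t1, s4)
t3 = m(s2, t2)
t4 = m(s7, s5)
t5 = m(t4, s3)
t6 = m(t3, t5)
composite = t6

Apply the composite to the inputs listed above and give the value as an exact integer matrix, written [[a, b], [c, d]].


m(s6, s1) = [[-1, 2], [-2, 5]]
m(m(s6, s1), s4) = [[-5, 0], [-12, 0]]
m(s2, m(m(s6, s1), s4)) = [[19, 0], [0, 0]]
m(s7, s5) = [[0, 2], [0, 0]]
m(m(s7, s5), s3) = [[2, 0], [0, 0]]
m(m(s2, m(m(s6, s1), s4)), m(m(s7, s5), s3)) = [[38, 0], [0, 0]]

[[38, 0], [0, 0]]


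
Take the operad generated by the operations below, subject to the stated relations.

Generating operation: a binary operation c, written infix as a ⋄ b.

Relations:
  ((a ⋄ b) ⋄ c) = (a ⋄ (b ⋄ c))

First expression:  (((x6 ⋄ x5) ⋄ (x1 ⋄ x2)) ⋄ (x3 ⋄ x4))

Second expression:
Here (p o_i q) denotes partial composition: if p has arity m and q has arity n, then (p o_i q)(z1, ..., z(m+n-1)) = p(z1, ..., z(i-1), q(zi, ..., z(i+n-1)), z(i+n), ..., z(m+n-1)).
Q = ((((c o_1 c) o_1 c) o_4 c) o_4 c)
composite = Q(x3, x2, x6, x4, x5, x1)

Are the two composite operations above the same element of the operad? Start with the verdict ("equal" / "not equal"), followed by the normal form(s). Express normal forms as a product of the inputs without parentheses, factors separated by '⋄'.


not equal: they reduce to x6 ⋄ x5 ⋄ x1 ⋄ x2 ⋄ x3 ⋄ x4 and x3 ⋄ x2 ⋄ x6 ⋄ x4 ⋄ x5 ⋄ x1

Normal form of the first expression: x6 ⋄ x5 ⋄ x1 ⋄ x2 ⋄ x3 ⋄ x4
Normal form of the second expression: x3 ⋄ x2 ⋄ x6 ⋄ x4 ⋄ x5 ⋄ x1
No match — not equal.


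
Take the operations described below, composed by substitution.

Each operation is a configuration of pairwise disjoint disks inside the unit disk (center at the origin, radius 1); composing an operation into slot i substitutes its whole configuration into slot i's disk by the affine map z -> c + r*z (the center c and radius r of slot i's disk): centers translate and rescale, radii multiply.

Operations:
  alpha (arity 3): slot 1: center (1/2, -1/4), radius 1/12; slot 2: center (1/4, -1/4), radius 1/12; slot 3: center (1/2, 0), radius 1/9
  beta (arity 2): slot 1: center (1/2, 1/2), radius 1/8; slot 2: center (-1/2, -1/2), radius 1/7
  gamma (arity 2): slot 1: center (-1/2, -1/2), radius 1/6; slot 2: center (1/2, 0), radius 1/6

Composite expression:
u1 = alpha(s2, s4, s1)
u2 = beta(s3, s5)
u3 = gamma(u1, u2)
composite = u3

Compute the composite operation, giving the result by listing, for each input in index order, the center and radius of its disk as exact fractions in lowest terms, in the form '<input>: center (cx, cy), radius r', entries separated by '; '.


s1: center (-5/12, -1/2), radius 1/54; s2: center (-5/12, -13/24), radius 1/72; s3: center (7/12, 1/12), radius 1/48; s4: center (-11/24, -13/24), radius 1/72; s5: center (5/12, -1/12), radius 1/42


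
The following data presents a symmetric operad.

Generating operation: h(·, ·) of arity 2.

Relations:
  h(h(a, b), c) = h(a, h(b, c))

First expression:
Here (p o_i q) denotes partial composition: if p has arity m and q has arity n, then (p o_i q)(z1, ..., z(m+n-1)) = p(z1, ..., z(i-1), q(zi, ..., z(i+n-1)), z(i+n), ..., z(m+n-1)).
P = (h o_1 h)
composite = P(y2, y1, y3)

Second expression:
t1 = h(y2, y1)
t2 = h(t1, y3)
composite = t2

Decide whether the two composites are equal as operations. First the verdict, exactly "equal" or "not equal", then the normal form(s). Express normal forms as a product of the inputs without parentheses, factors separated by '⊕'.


Normal form of the first expression: y2 ⊕ y1 ⊕ y3
Normal form of the second expression: y2 ⊕ y1 ⊕ y3
The forms coincide; equal.

equal: each reduces to y2 ⊕ y1 ⊕ y3


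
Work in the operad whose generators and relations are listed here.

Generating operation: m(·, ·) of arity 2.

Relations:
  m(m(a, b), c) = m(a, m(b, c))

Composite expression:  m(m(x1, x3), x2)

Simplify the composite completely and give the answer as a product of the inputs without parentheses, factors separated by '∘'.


Every regrouping of m is equal, so read the x-inputs in written order.
m(x1, x3) reduces to x1 ∘ x3
m(m(x1, x3), x2) reduces to x1 ∘ x3 ∘ x2

x1 ∘ x3 ∘ x2


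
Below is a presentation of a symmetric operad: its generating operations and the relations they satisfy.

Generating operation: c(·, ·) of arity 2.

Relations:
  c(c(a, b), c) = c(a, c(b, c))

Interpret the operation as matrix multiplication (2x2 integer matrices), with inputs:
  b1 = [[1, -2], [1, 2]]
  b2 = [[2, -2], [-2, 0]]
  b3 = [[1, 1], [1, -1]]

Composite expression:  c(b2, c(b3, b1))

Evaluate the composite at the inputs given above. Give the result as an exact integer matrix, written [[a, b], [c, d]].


[[4, 8], [-4, 0]]

c(b3, b1) = [[2, 0], [0, -4]]
c(b2, c(b3, b1)) = [[4, 8], [-4, 0]]


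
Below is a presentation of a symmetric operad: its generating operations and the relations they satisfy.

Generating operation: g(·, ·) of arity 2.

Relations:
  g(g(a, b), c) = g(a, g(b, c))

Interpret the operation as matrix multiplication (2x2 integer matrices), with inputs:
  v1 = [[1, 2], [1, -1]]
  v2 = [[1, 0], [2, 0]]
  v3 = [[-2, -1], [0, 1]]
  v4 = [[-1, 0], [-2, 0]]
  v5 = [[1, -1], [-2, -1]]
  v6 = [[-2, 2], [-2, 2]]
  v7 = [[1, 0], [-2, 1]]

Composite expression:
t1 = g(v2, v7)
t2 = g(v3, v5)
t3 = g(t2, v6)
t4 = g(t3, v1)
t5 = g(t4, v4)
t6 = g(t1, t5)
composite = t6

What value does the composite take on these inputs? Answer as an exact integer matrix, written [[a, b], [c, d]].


[[36, 0], [72, 0]]

g(v2, v7) = [[1, 0], [2, 0]]
g(v3, v5) = [[0, 3], [-2, -1]]
g(g(v3, v5), v6) = [[-6, 6], [6, -6]]
g(g(g(v3, v5), v6), v1) = [[0, -18], [0, 18]]
g(g(g(g(v3, v5), v6), v1), v4) = [[36, 0], [-36, 0]]
g(g(v2, v7), g(g(g(g(v3, v5), v6), v1), v4)) = [[36, 0], [72, 0]]


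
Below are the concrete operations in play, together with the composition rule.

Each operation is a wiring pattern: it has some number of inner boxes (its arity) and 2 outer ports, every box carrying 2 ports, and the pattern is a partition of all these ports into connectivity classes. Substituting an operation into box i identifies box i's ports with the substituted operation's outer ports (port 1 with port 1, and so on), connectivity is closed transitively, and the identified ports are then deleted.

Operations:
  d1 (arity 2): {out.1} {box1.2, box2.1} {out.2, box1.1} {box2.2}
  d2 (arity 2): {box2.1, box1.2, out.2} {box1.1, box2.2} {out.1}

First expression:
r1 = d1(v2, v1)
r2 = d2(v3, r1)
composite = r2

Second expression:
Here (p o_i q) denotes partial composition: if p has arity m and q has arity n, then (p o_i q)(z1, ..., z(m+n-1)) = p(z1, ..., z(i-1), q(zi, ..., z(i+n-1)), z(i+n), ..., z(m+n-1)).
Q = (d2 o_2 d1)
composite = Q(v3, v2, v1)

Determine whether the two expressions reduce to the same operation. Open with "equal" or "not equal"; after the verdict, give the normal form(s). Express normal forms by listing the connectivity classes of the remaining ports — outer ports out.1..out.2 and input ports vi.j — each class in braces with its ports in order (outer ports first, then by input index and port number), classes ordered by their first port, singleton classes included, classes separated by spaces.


equal: each reduces to {out.1} {out.2, v3.2} {v1.1, v2.2} {v1.2} {v2.1, v3.1}

The first expression reduces to {out.1} {out.2, v3.2} {v1.1, v2.2} {v1.2} {v2.1, v3.1}
The second expression reduces to {out.1} {out.2, v3.2} {v1.1, v2.2} {v1.2} {v2.1, v3.1}
The normal forms match — equal.


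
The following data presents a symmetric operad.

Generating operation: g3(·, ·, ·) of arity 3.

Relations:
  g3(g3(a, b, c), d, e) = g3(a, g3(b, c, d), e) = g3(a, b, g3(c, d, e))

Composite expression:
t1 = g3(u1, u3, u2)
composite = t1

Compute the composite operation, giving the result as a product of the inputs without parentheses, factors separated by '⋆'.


u1 ⋆ u3 ⋆ u2


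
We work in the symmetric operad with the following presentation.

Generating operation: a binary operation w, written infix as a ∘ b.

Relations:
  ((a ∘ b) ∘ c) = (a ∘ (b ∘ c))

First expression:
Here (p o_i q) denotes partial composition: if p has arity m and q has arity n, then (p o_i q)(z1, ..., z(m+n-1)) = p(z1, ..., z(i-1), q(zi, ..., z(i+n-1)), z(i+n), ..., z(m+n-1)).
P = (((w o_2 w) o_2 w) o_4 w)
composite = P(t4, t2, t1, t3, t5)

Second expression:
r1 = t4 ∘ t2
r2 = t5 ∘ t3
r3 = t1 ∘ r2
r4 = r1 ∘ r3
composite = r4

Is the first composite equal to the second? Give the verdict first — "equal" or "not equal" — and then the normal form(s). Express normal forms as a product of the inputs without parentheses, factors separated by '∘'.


not equal: they reduce to t4 ∘ t2 ∘ t1 ∘ t3 ∘ t5 and t4 ∘ t2 ∘ t1 ∘ t5 ∘ t3

The first expression reduces to t4 ∘ t2 ∘ t1 ∘ t3 ∘ t5
The second expression reduces to t4 ∘ t2 ∘ t1 ∘ t5 ∘ t3
The normal forms differ: not equal.


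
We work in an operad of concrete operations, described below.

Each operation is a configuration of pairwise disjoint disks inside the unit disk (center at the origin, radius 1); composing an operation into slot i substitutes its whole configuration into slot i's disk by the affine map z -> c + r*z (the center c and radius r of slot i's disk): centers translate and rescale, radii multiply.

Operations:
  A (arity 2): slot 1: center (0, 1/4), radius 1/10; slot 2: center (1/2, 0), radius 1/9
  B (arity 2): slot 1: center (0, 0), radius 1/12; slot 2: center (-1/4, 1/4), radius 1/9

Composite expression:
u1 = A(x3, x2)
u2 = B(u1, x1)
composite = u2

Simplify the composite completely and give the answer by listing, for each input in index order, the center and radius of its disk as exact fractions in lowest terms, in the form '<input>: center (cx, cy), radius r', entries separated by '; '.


x1: center (-1/4, 1/4), radius 1/9; x2: center (1/24, 0), radius 1/108; x3: center (0, 1/48), radius 1/120

Only the slot chain above each x matters under B; compose those maps.
x3: after 2 affine steps, its disk has center (0, 1/48), radius 1/120
x2: after 2 affine steps, its disk has center (1/24, 0), radius 1/108
x1: after 1 affine step, its disk has center (-1/4, 1/4), radius 1/9


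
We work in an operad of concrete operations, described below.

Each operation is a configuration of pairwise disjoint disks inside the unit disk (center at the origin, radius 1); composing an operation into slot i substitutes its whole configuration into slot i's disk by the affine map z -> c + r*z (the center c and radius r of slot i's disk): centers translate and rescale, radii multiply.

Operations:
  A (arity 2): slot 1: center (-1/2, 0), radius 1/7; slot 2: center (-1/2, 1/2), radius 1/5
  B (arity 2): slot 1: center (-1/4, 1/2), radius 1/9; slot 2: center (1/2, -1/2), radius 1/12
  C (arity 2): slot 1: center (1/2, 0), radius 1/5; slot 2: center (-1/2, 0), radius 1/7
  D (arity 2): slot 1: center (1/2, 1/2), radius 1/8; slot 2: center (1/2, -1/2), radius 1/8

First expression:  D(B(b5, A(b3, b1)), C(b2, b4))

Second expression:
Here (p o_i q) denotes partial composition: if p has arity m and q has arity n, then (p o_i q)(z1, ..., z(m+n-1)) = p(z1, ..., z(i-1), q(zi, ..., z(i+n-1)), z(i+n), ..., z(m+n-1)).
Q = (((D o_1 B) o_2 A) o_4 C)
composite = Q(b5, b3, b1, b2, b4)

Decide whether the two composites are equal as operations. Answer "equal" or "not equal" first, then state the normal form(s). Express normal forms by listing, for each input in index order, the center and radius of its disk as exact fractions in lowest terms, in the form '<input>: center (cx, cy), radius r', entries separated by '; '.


equal; both compose to b1: center (107/192, 85/192), radius 1/480; b2: center (9/16, -1/2), radius 1/40; b3: center (107/192, 7/16), radius 1/672; b4: center (7/16, -1/2), radius 1/56; b5: center (15/32, 9/16), radius 1/72

The first expression reduces to b1: center (107/192, 85/192), radius 1/480; b2: center (9/16, -1/2), radius 1/40; b3: center (107/192, 7/16), radius 1/672; b4: center (7/16, -1/2), radius 1/56; b5: center (15/32, 9/16), radius 1/72
The second expression reduces to b1: center (107/192, 85/192), radius 1/480; b2: center (9/16, -1/2), radius 1/40; b3: center (107/192, 7/16), radius 1/672; b4: center (7/16, -1/2), radius 1/56; b5: center (15/32, 9/16), radius 1/72
The normal forms match — equal.


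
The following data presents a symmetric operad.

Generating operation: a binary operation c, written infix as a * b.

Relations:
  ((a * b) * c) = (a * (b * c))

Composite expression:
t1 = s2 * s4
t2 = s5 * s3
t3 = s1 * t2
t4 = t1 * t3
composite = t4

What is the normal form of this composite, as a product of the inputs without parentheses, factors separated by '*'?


s2 * s4 * s1 * s5 * s3

Key point: c is associative — brackets drop, the s-order remains.
(s2 * s4) unparenthesizes to s2 * s4
(s5 * s3) unparenthesizes to s5 * s3
(s1 * (s5 * s3)) unparenthesizes to s1 * s5 * s3
((s2 * s4) * (s1 * (s5 * s3))) unparenthesizes to s2 * s4 * s1 * s5 * s3


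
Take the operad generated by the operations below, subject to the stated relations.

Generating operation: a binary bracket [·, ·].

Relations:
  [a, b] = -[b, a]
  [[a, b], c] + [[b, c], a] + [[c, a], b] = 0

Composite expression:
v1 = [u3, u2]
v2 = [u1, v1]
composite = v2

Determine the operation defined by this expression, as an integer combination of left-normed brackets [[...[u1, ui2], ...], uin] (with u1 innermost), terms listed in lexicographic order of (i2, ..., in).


In the tensor algebra, words opening u1 carry the u1-anchored form.
Composite bracket: [u1, [u3, u2]]
Applying ab - ba throughout gives 4 signed words (2^2 = 4).
Only words starting with u1 matter:
  the word u1u2u3 carries sign -1 and contributes -[[u1, u2], u3]
  the word u1u3u2 carries sign +1 and contributes +[[u1, u3], u2]

-[[u1, u2], u3] + [[u1, u3], u2]


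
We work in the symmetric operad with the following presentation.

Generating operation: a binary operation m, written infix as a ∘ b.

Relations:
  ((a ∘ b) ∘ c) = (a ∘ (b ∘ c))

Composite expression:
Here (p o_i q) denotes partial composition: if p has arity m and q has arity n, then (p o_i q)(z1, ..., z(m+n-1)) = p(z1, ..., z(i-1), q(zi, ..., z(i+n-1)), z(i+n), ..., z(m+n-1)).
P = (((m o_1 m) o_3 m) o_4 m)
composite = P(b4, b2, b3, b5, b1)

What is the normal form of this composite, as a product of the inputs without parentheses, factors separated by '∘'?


b4 ∘ b2 ∘ b3 ∘ b5 ∘ b1

Under associativity of m, the answer is the b's in reading order.
(b4 ∘ b2) linearizes to b4 ∘ b2
(b5 ∘ b1) linearizes to b5 ∘ b1
(b3 ∘ (b5 ∘ b1)) linearizes to b3 ∘ b5 ∘ b1
((b4 ∘ b2) ∘ (b3 ∘ (b5 ∘ b1))) linearizes to b4 ∘ b2 ∘ b3 ∘ b5 ∘ b1
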